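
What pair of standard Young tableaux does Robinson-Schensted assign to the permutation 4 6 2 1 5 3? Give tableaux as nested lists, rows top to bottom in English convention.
P = [[1, 3], [2, 5], [4, 6]], Q = [[1, 2], [3, 5], [4, 6]]

Insert each entry of the permutation into P by Schensted row insertion, recording in Q the position of each new cell.

After inserting 4: P = [[4]].
After inserting 6: P = [[4, 6]].
After inserting 2: P = [[2, 6], [4]].
After inserting 1: P = [[1, 6], [2], [4]].
After inserting 5: P = [[1, 5], [2, 6], [4]].
After inserting 3: P = [[1, 3], [2, 5], [4, 6]].

So P = [[1, 3], [2, 5], [4, 6]], Q = [[1, 2], [3, 5], [4, 6]].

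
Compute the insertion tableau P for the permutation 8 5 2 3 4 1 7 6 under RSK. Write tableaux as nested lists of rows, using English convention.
Insert 8: appended to row 1. P = [[8]].
Insert 5: 5 bumps 8 from row 1; 8 starts row 2. P = [[5], [8]].
Insert 2: 2 bumps 5 from row 1; 5 bumps 8 from row 2; 8 starts row 3. P = [[2], [5], [8]].
Insert 3: appended to row 1. P = [[2, 3], [5], [8]].
Insert 4: appended to row 1. P = [[2, 3, 4], [5], [8]].
Insert 1: 1 bumps 2 from row 1; 2 bumps 5 from row 2; 5 bumps 8 from row 3; 8 starts row 4. P = [[1, 3, 4], [2], [5], [8]].
Insert 7: appended to row 1. P = [[1, 3, 4, 7], [2], [5], [8]].
Insert 6: 6 bumps 7 from row 1; 7 appends to row 2. P = [[1, 3, 4, 6], [2, 7], [5], [8]].

So P = [[1, 3, 4, 6], [2, 7], [5], [8]].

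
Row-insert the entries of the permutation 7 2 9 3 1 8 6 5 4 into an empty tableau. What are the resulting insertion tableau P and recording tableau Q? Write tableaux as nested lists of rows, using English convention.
Insert each entry of the permutation into P by Schensted row insertion, recording in Q the position of each new cell.

Insert 7: appended to row 1. P = [[7]], Q = [[1]].
Insert 2: 2 bumps 7 from row 1; 7 starts row 2. P = [[2], [7]], Q = [[1], [2]].
Insert 9: appended to row 1. P = [[2, 9], [7]], Q = [[1, 3], [2]].
Insert 3: 3 bumps 9 from row 1; 9 appends to row 2. P = [[2, 3], [7, 9]], Q = [[1, 3], [2, 4]].
Insert 1: 1 bumps 2 from row 1; 2 bumps 7 from row 2; 7 starts row 3. P = [[1, 3], [2, 9], [7]], Q = [[1, 3], [2, 4], [5]].
Insert 8: appended to row 1. P = [[1, 3, 8], [2, 9], [7]], Q = [[1, 3, 6], [2, 4], [5]].
Insert 6: 6 bumps 8 from row 1; 8 bumps 9 from row 2; 9 appends to row 3. P = [[1, 3, 6], [2, 8], [7, 9]], Q = [[1, 3, 6], [2, 4], [5, 7]].
Insert 5: 5 bumps 6 from row 1; 6 bumps 8 from row 2; 8 bumps 9 from row 3; 9 starts row 4. P = [[1, 3, 5], [2, 6], [7, 8], [9]], Q = [[1, 3, 6], [2, 4], [5, 7], [8]].
Insert 4: 4 bumps 5 from row 1; 5 bumps 6 from row 2; 6 bumps 7 from row 3; 7 bumps 9 from row 4; 9 starts row 5. P = [[1, 3, 4], [2, 5], [6, 8], [7], [9]], Q = [[1, 3, 6], [2, 4], [5, 7], [8], [9]].

So P = [[1, 3, 4], [2, 5], [6, 8], [7], [9]], Q = [[1, 3, 6], [2, 4], [5, 7], [8], [9]].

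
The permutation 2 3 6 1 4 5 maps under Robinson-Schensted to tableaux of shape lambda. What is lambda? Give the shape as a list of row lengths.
Row-insert each entry into an empty tableau.

After inserting 2: P = [[2]].
After inserting 3: P = [[2, 3]].
After inserting 6: P = [[2, 3, 6]].
After inserting 1: P = [[1, 3, 6], [2]].
After inserting 4: P = [[1, 3, 4], [2, 6]].
After inserting 5: P = [[1, 3, 4, 5], [2, 6]].

The final insertion tableau P = [[1, 3, 4, 5], [2, 6]] has shape [4, 2].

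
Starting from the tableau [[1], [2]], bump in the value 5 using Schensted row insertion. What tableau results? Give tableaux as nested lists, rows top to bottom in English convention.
5 is larger than every entry of row 1, so it is appended to row 1. The new tableau is [[1, 5], [2]].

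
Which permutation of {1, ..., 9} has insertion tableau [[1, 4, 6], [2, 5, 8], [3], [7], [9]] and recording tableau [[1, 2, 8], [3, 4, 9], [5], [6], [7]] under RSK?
Reverse the RSK construction: for i from n down to 1, find the cell of Q containing i, remove the entry at that cell from P, and reverse-bump it up through P; the value ejected from row 1 is w(i).

Step i=9: Q has 9 at row 2, column 3; remove 8 from row 2 of P and reverse-bump: 8 enters row 1 and ejects 6. So w(9) = 6. P is now [[1, 4, 8], [2, 5], [3], [7], [9]].
Step i=8: Q has 8 at row 1, column 3; remove that cell from P, ejecting 8. So w(8) = 8. P is now [[1, 4], [2, 5], [3], [7], [9]].
Step i=7: Q has 7 at row 5, column 1; remove 9 from row 5 of P and reverse-bump: 9 enters row 4 and ejects 7; 7 enters row 3 and ejects 3; 3 enters row 2 and ejects 2; 2 enters row 1 and ejects 1. So w(7) = 1. P is now [[2, 4], [3, 5], [7], [9]].
Step i=6: Q has 6 at row 4, column 1; remove 9 from row 4 of P and reverse-bump: 9 enters row 3 and ejects 7; 7 enters row 2 and ejects 5; 5 enters row 1 and ejects 4. So w(6) = 4. P is now [[2, 5], [3, 7], [9]].
Step i=5: Q has 5 at row 3, column 1; remove 9 from row 3 of P and reverse-bump: 9 enters row 2 and ejects 7; 7 enters row 1 and ejects 5. So w(5) = 5. P is now [[2, 7], [3, 9]].
Step i=4: Q has 4 at row 2, column 2; remove 9 from row 2 of P and reverse-bump: 9 enters row 1 and ejects 7. So w(4) = 7. P is now [[2, 9], [3]].
Step i=3: Q has 3 at row 2, column 1; remove 3 from row 2 of P and reverse-bump: 3 enters row 1 and ejects 2. So w(3) = 2. P is now [[3, 9]].
Step i=2: Q has 2 at row 1, column 2; remove that cell from P, ejecting 9. So w(2) = 9. P is now [[3]].
Step i=1: Q has 1 at row 1, column 1; remove that cell from P, ejecting 3. So w(1) = 3. P is now [].

So w = 3 9 2 7 5 4 1 8 6.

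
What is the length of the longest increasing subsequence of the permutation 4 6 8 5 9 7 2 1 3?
4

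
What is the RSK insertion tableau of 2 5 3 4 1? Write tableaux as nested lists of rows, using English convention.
Insert 2: appended to row 1. P = [[2]].
Insert 5: appended to row 1. P = [[2, 5]].
Insert 3: 3 bumps 5 from row 1; 5 starts row 2. P = [[2, 3], [5]].
Insert 4: appended to row 1. P = [[2, 3, 4], [5]].
Insert 1: 1 bumps 2 from row 1; 2 bumps 5 from row 2; 5 starts row 3. P = [[1, 3, 4], [2], [5]].

So P = [[1, 3, 4], [2], [5]].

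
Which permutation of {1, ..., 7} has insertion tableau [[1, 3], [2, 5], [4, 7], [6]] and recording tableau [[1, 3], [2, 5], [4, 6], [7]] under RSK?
6 4 7 2 5 3 1

Reverse RSK: for i = n, n-1, ..., 1, locate i in Q, remove the corresponding corner cell from P, and reverse-bump its entry up through P; the value ejected from row 1 is w(i).

So w = 6 4 7 2 5 3 1.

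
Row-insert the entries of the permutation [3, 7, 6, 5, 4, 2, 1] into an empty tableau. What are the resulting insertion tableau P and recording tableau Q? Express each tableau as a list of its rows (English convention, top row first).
P = [[1, 4], [2], [3], [5], [6], [7]], Q = [[1, 2], [3], [4], [5], [6], [7]]

Insert each entry of the permutation into P by Schensted row insertion, recording in Q the position of each new cell.

After inserting 3: P = [[3]].
After inserting 7: P = [[3, 7]].
After inserting 6: P = [[3, 6], [7]].
After inserting 5: P = [[3, 5], [6], [7]].
After inserting 4: P = [[3, 4], [5], [6], [7]].
After inserting 2: P = [[2, 4], [3], [5], [6], [7]].
After inserting 1: P = [[1, 4], [2], [3], [5], [6], [7]].

So P = [[1, 4], [2], [3], [5], [6], [7]], Q = [[1, 2], [3], [4], [5], [6], [7]].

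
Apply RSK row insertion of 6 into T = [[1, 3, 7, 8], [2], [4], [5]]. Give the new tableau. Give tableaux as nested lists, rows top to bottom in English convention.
[[1, 3, 6, 8], [2, 7], [4], [5]]

In row 1, 6 replaces 7 (the leftmost entry greater than 6); 7 is bumped to row 2. 7 is appended to row 2. The new tableau is [[1, 3, 6, 8], [2, 7], [4], [5]].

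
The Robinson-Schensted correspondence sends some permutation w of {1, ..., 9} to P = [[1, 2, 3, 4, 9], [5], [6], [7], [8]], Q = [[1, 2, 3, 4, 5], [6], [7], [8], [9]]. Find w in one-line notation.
Reverse the RSK construction: for i from n down to 1, find the cell of Q containing i, remove the entry at that cell from P, and reverse-bump it up through P; the value ejected from row 1 is w(i).

Step i=9: Q has 9 at row 5, column 1; remove 8 from row 5 of P and reverse-bump: 8 enters row 4 and ejects 7; 7 enters row 3 and ejects 6; 6 enters row 2 and ejects 5; 5 enters row 1 and ejects 4. So w(9) = 4. P is now [[1, 2, 3, 5, 9], [6], [7], [8]].
Step i=8: Q has 8 at row 4, column 1; remove 8 from row 4 of P and reverse-bump: 8 enters row 3 and ejects 7; 7 enters row 2 and ejects 6; 6 enters row 1 and ejects 5. So w(8) = 5. P is now [[1, 2, 3, 6, 9], [7], [8]].
Step i=7: Q has 7 at row 3, column 1; remove 8 from row 3 of P and reverse-bump: 8 enters row 2 and ejects 7; 7 enters row 1 and ejects 6. So w(7) = 6. P is now [[1, 2, 3, 7, 9], [8]].
Step i=6: Q has 6 at row 2, column 1; remove 8 from row 2 of P and reverse-bump: 8 enters row 1 and ejects 7. So w(6) = 7. P is now [[1, 2, 3, 8, 9]].
Step i=5: Q has 5 at row 1, column 5; remove that cell from P, ejecting 9. So w(5) = 9. P is now [[1, 2, 3, 8]].
Step i=4: Q has 4 at row 1, column 4; remove that cell from P, ejecting 8. So w(4) = 8. P is now [[1, 2, 3]].
Step i=3: Q has 3 at row 1, column 3; remove that cell from P, ejecting 3. So w(3) = 3. P is now [[1, 2]].
Step i=2: Q has 2 at row 1, column 2; remove that cell from P, ejecting 2. So w(2) = 2. P is now [[1]].
Step i=1: Q has 1 at row 1, column 1; remove that cell from P, ejecting 1. So w(1) = 1. P is now [].

So w = 1 2 3 8 9 7 6 5 4.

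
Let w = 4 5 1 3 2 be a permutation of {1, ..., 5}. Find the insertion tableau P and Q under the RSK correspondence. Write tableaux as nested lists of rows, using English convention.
P = [[1, 2], [3, 5], [4]], Q = [[1, 2], [3, 4], [5]]

Insert each entry of the permutation into P by Schensted row insertion, recording in Q the position of each new cell.

Insert 4: appended to row 1. P = [[4]].
Insert 5: appended to row 1. P = [[4, 5]].
Insert 1: 1 bumps 4 from row 1; 4 starts row 2. P = [[1, 5], [4]].
Insert 3: 3 bumps 5 from row 1; 5 appends to row 2. P = [[1, 3], [4, 5]].
Insert 2: 2 bumps 3 from row 1; 3 bumps 4 from row 2; 4 starts row 3. P = [[1, 2], [3, 5], [4]].

So P = [[1, 2], [3, 5], [4]], Q = [[1, 2], [3, 4], [5]].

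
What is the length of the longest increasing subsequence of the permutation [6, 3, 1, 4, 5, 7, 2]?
4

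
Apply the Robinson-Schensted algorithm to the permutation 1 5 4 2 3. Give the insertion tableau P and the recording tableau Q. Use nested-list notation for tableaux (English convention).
P = [[1, 2, 3], [4], [5]], Q = [[1, 2, 5], [3], [4]]

Insert each entry of the permutation into P by Schensted row insertion, recording in Q the position of each new cell.

Insert 1: appended to row 1. P = [[1]].
Insert 5: appended to row 1. P = [[1, 5]].
Insert 4: 4 bumps 5 from row 1; 5 starts row 2. P = [[1, 4], [5]].
Insert 2: 2 bumps 4 from row 1; 4 bumps 5 from row 2; 5 starts row 3. P = [[1, 2], [4], [5]].
Insert 3: appended to row 1. P = [[1, 2, 3], [4], [5]].

So P = [[1, 2, 3], [4], [5]], Q = [[1, 2, 5], [3], [4]].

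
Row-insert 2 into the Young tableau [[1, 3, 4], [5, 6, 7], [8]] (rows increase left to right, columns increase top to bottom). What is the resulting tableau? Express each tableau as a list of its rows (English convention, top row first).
[[1, 2, 4], [3, 6, 7], [5], [8]]

In row 1, 2 replaces 3 (the leftmost entry greater than 2); 3 is bumped to row 2. In row 2, 3 replaces 5 (the leftmost entry greater than 3); 5 is bumped to row 3. In row 3, 5 replaces 8 (the leftmost entry greater than 5); 8 is bumped to row 4. 8 starts a new row 4. The new tableau is [[1, 2, 4], [3, 6, 7], [5], [8]].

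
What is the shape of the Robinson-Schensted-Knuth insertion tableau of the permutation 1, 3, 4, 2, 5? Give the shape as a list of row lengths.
[4, 1]

Row-insert each entry into an empty tableau.

After inserting 1: P = [[1]].
After inserting 3: P = [[1, 3]].
After inserting 4: P = [[1, 3, 4]].
After inserting 2: P = [[1, 2, 4], [3]].
After inserting 5: P = [[1, 2, 4, 5], [3]].

The final insertion tableau P = [[1, 2, 4, 5], [3]] has shape [4, 1].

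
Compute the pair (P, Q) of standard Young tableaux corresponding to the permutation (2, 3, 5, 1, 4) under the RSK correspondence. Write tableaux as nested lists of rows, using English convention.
P = [[1, 3, 4], [2, 5]], Q = [[1, 2, 3], [4, 5]]

Insert each entry of the permutation into P by Schensted row insertion, recording in Q the position of each new cell.

After inserting 2: P = [[2]].
After inserting 3: P = [[2, 3]].
After inserting 5: P = [[2, 3, 5]].
After inserting 1: P = [[1, 3, 5], [2]].
After inserting 4: P = [[1, 3, 4], [2, 5]].

So P = [[1, 3, 4], [2, 5]], Q = [[1, 2, 3], [4, 5]].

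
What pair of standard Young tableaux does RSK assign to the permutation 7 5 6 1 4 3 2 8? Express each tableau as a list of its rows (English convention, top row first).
P = [[1, 2, 8], [3, 6], [4], [5], [7]], Q = [[1, 3, 8], [2, 5], [4], [6], [7]]

Insert each entry of the permutation into P by Schensted row insertion, recording in Q the position of each new cell.

Insert 7: appended to row 1. P = [[7]].
Insert 5: 5 bumps 7 from row 1; 7 starts row 2. P = [[5], [7]].
Insert 6: appended to row 1. P = [[5, 6], [7]].
Insert 1: 1 bumps 5 from row 1; 5 bumps 7 from row 2; 7 starts row 3. P = [[1, 6], [5], [7]].
Insert 4: 4 bumps 6 from row 1; 6 appends to row 2. P = [[1, 4], [5, 6], [7]].
Insert 3: 3 bumps 4 from row 1; 4 bumps 5 from row 2; 5 bumps 7 from row 3; 7 starts row 4. P = [[1, 3], [4, 6], [5], [7]].
Insert 2: 2 bumps 3 from row 1; 3 bumps 4 from row 2; 4 bumps 5 from row 3; 5 bumps 7 from row 4; 7 starts row 5. P = [[1, 2], [3, 6], [4], [5], [7]].
Insert 8: appended to row 1. P = [[1, 2, 8], [3, 6], [4], [5], [7]].

So P = [[1, 2, 8], [3, 6], [4], [5], [7]], Q = [[1, 3, 8], [2, 5], [4], [6], [7]].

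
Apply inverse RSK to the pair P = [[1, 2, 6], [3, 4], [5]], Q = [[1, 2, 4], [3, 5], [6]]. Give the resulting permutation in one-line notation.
Reverse the RSK construction: for i from n down to 1, find the cell of Q containing i, remove the entry at that cell from P, and reverse-bump it up through P; the value ejected from row 1 is w(i).

Step i=6: Q has 6 at row 3, column 1; remove 5 from row 3 of P and reverse-bump: 5 enters row 2 and ejects 4; 4 enters row 1 and ejects 2. So w(6) = 2. P is now [[1, 4, 6], [3, 5]].
Step i=5: Q has 5 at row 2, column 2; remove 5 from row 2 of P and reverse-bump: 5 enters row 1 and ejects 4. So w(5) = 4. P is now [[1, 5, 6], [3]].
Step i=4: Q has 4 at row 1, column 3; remove that cell from P, ejecting 6. So w(4) = 6. P is now [[1, 5], [3]].
Step i=3: Q has 3 at row 2, column 1; remove 3 from row 2 of P and reverse-bump: 3 enters row 1 and ejects 1. So w(3) = 1. P is now [[3, 5]].
Step i=2: Q has 2 at row 1, column 2; remove that cell from P, ejecting 5. So w(2) = 5. P is now [[3]].
Step i=1: Q has 1 at row 1, column 1; remove that cell from P, ejecting 3. So w(1) = 3. P is now [].

So w = 3 5 1 6 4 2.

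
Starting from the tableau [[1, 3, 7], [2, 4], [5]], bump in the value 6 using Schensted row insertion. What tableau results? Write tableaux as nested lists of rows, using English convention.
[[1, 3, 6], [2, 4, 7], [5]]

In row 1, 6 replaces 7 (the leftmost entry greater than 6); 7 is bumped to row 2. 7 is appended to row 2. The new tableau is [[1, 3, 6], [2, 4, 7], [5]].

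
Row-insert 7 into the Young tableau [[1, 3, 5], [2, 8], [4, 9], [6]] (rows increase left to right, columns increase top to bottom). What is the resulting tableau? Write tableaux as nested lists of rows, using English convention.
7 is larger than every entry of row 1, so it is appended to row 1. The new tableau is [[1, 3, 5, 7], [2, 8], [4, 9], [6]].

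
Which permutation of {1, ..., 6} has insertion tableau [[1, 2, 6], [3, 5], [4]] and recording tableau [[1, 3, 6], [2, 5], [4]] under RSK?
4 3 5 1 2 6

Reverse RSK: for i = n, n-1, ..., 1, locate i in Q, remove the corresponding corner cell from P, and reverse-bump its entry up through P; the value ejected from row 1 is w(i).

So w = 4 3 5 1 2 6.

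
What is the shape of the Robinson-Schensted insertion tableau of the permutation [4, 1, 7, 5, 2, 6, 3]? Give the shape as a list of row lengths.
Row-insert each entry into an empty tableau.

After inserting 4: P = [[4]].
After inserting 1: P = [[1], [4]].
After inserting 7: P = [[1, 7], [4]].
After inserting 5: P = [[1, 5], [4, 7]].
After inserting 2: P = [[1, 2], [4, 5], [7]].
After inserting 6: P = [[1, 2, 6], [4, 5], [7]].
After inserting 3: P = [[1, 2, 3], [4, 5, 6], [7]].

The final insertion tableau P = [[1, 2, 3], [4, 5, 6], [7]] has shape [3, 3, 1].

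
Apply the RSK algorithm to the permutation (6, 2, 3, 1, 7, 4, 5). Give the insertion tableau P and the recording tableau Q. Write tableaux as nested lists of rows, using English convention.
P = [[1, 3, 4, 5], [2, 7], [6]], Q = [[1, 3, 5, 7], [2, 6], [4]]

Insert each entry of the permutation into P by Schensted row insertion, recording in Q the position of each new cell.

After inserting 6: P = [[6]].
After inserting 2: P = [[2], [6]].
After inserting 3: P = [[2, 3], [6]].
After inserting 1: P = [[1, 3], [2], [6]].
After inserting 7: P = [[1, 3, 7], [2], [6]].
After inserting 4: P = [[1, 3, 4], [2, 7], [6]].
After inserting 5: P = [[1, 3, 4, 5], [2, 7], [6]].

So P = [[1, 3, 4, 5], [2, 7], [6]], Q = [[1, 3, 5, 7], [2, 6], [4]].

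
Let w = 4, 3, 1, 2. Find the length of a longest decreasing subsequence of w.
3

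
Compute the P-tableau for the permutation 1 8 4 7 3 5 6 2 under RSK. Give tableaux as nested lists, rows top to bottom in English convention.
Insert 1: appended to row 1. P = [[1]].
Insert 8: appended to row 1. P = [[1, 8]].
Insert 4: 4 bumps 8 from row 1; 8 starts row 2. P = [[1, 4], [8]].
Insert 7: appended to row 1. P = [[1, 4, 7], [8]].
Insert 3: 3 bumps 4 from row 1; 4 bumps 8 from row 2; 8 starts row 3. P = [[1, 3, 7], [4], [8]].
Insert 5: 5 bumps 7 from row 1; 7 appends to row 2. P = [[1, 3, 5], [4, 7], [8]].
Insert 6: appended to row 1. P = [[1, 3, 5, 6], [4, 7], [8]].
Insert 2: 2 bumps 3 from row 1; 3 bumps 4 from row 2; 4 bumps 8 from row 3; 8 starts row 4. P = [[1, 2, 5, 6], [3, 7], [4], [8]].

So P = [[1, 2, 5, 6], [3, 7], [4], [8]].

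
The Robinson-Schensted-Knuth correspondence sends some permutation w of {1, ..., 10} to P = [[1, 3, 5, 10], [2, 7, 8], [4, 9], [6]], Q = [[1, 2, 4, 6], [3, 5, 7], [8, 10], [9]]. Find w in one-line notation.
6 7 2 9 4 10 8 3 1 5

Reverse the RSK construction: for i from n down to 1, find the cell of Q containing i, remove the entry at that cell from P, and reverse-bump it up through P; the value ejected from row 1 is w(i).

Step i=10: Q has 10 at row 3, column 2; remove 9 from row 3 of P and reverse-bump: 9 enters row 2 and ejects 8; 8 enters row 1 and ejects 5. So w(10) = 5. P is now [[1, 3, 8, 10], [2, 7, 9], [4], [6]].
Step i=9: Q has 9 at row 4, column 1; remove 6 from row 4 of P and reverse-bump: 6 enters row 3 and ejects 4; 4 enters row 2 and ejects 2; 2 enters row 1 and ejects 1. So w(9) = 1. P is now [[2, 3, 8, 10], [4, 7, 9], [6]].
Step i=8: Q has 8 at row 3, column 1; remove 6 from row 3 of P and reverse-bump: 6 enters row 2 and ejects 4; 4 enters row 1 and ejects 3. So w(8) = 3. P is now [[2, 4, 8, 10], [6, 7, 9]].
Step i=7: Q has 7 at row 2, column 3; remove 9 from row 2 of P and reverse-bump: 9 enters row 1 and ejects 8. So w(7) = 8. P is now [[2, 4, 9, 10], [6, 7]].
Step i=6: Q has 6 at row 1, column 4; remove that cell from P, ejecting 10. So w(6) = 10. P is now [[2, 4, 9], [6, 7]].
Step i=5: Q has 5 at row 2, column 2; remove 7 from row 2 of P and reverse-bump: 7 enters row 1 and ejects 4. So w(5) = 4. P is now [[2, 7, 9], [6]].
Step i=4: Q has 4 at row 1, column 3; remove that cell from P, ejecting 9. So w(4) = 9. P is now [[2, 7], [6]].
Step i=3: Q has 3 at row 2, column 1; remove 6 from row 2 of P and reverse-bump: 6 enters row 1 and ejects 2. So w(3) = 2. P is now [[6, 7]].
Step i=2: Q has 2 at row 1, column 2; remove that cell from P, ejecting 7. So w(2) = 7. P is now [[6]].
Step i=1: Q has 1 at row 1, column 1; remove that cell from P, ejecting 6. So w(1) = 6. P is now [].

So w = 6 7 2 9 4 10 8 3 1 5.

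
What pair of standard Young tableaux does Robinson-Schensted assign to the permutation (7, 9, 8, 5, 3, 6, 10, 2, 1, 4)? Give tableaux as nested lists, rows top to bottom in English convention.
P = [[1, 4, 10], [2, 6], [3, 8], [5], [7], [9]], Q = [[1, 2, 7], [3, 6], [4, 10], [5], [8], [9]]

Insert each entry of the permutation into P by Schensted row insertion, recording in Q the position of each new cell.

After inserting 7: P = [[7]].
After inserting 9: P = [[7, 9]].
After inserting 8: P = [[7, 8], [9]].
After inserting 5: P = [[5, 8], [7], [9]].
After inserting 3: P = [[3, 8], [5], [7], [9]].
After inserting 6: P = [[3, 6], [5, 8], [7], [9]].
After inserting 10: P = [[3, 6, 10], [5, 8], [7], [9]].
After inserting 2: P = [[2, 6, 10], [3, 8], [5], [7], [9]].
After inserting 1: P = [[1, 6, 10], [2, 8], [3], [5], [7], [9]].
After inserting 4: P = [[1, 4, 10], [2, 6], [3, 8], [5], [7], [9]].

So P = [[1, 4, 10], [2, 6], [3, 8], [5], [7], [9]], Q = [[1, 2, 7], [3, 6], [4, 10], [5], [8], [9]].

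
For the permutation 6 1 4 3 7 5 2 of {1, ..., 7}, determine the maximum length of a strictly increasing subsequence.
3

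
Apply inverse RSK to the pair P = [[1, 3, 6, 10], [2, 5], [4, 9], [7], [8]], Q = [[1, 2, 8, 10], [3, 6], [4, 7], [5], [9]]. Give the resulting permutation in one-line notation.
Reverse the RSK construction: for i from n down to 1, find the cell of Q containing i, remove the entry at that cell from P, and reverse-bump it up through P; the value ejected from row 1 is w(i).

Step i=10: Q has 10 at row 1, column 4; remove that cell from P, ejecting 10. So w(10) = 10. P is now [[1, 3, 6], [2, 5], [4, 9], [7], [8]].
Step i=9: Q has 9 at row 5, column 1; remove 8 from row 5 of P and reverse-bump: 8 enters row 4 and ejects 7; 7 enters row 3 and ejects 4; 4 enters row 2 and ejects 2; 2 enters row 1 and ejects 1. So w(9) = 1. P is now [[2, 3, 6], [4, 5], [7, 9], [8]].
Step i=8: Q has 8 at row 1, column 3; remove that cell from P, ejecting 6. So w(8) = 6. P is now [[2, 3], [4, 5], [7, 9], [8]].
Step i=7: Q has 7 at row 3, column 2; remove 9 from row 3 of P and reverse-bump: 9 enters row 2 and ejects 5; 5 enters row 1 and ejects 3. So w(7) = 3. P is now [[2, 5], [4, 9], [7], [8]].
Step i=6: Q has 6 at row 2, column 2; remove 9 from row 2 of P and reverse-bump: 9 enters row 1 and ejects 5. So w(6) = 5. P is now [[2, 9], [4], [7], [8]].
Step i=5: Q has 5 at row 4, column 1; remove 8 from row 4 of P and reverse-bump: 8 enters row 3 and ejects 7; 7 enters row 2 and ejects 4; 4 enters row 1 and ejects 2. So w(5) = 2. P is now [[4, 9], [7], [8]].
Step i=4: Q has 4 at row 3, column 1; remove 8 from row 3 of P and reverse-bump: 8 enters row 2 and ejects 7; 7 enters row 1 and ejects 4. So w(4) = 4. P is now [[7, 9], [8]].
Step i=3: Q has 3 at row 2, column 1; remove 8 from row 2 of P and reverse-bump: 8 enters row 1 and ejects 7. So w(3) = 7. P is now [[8, 9]].
Step i=2: Q has 2 at row 1, column 2; remove that cell from P, ejecting 9. So w(2) = 9. P is now [[8]].
Step i=1: Q has 1 at row 1, column 1; remove that cell from P, ejecting 8. So w(1) = 8. P is now [].

So w = 8 9 7 4 2 5 3 6 1 10.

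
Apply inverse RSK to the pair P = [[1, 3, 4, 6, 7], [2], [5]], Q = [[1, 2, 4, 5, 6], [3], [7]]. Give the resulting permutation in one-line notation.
Reverse the RSK construction: for i from n down to 1, find the cell of Q containing i, remove the entry at that cell from P, and reverse-bump it up through P; the value ejected from row 1 is w(i).

Step i=7: Q has 7 at row 3, column 1; remove 5 from row 3 of P and reverse-bump: 5 enters row 2 and ejects 2; 2 enters row 1 and ejects 1. So w(7) = 1. P is now [[2, 3, 4, 6, 7], [5]].
Step i=6: Q has 6 at row 1, column 5; remove that cell from P, ejecting 7. So w(6) = 7. P is now [[2, 3, 4, 6], [5]].
Step i=5: Q has 5 at row 1, column 4; remove that cell from P, ejecting 6. So w(5) = 6. P is now [[2, 3, 4], [5]].
Step i=4: Q has 4 at row 1, column 3; remove that cell from P, ejecting 4. So w(4) = 4. P is now [[2, 3], [5]].
Step i=3: Q has 3 at row 2, column 1; remove 5 from row 2 of P and reverse-bump: 5 enters row 1 and ejects 3. So w(3) = 3. P is now [[2, 5]].
Step i=2: Q has 2 at row 1, column 2; remove that cell from P, ejecting 5. So w(2) = 5. P is now [[2]].
Step i=1: Q has 1 at row 1, column 1; remove that cell from P, ejecting 2. So w(1) = 2. P is now [].

So w = 2 5 3 4 6 7 1.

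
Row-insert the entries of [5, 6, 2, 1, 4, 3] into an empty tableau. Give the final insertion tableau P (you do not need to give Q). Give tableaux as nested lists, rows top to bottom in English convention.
P = [[1, 3], [2, 4], [5, 6]]

Insert 5: appended to row 1. P = [[5]].
Insert 6: appended to row 1. P = [[5, 6]].
Insert 2: 2 bumps 5 from row 1; 5 starts row 2. P = [[2, 6], [5]].
Insert 1: 1 bumps 2 from row 1; 2 bumps 5 from row 2; 5 starts row 3. P = [[1, 6], [2], [5]].
Insert 4: 4 bumps 6 from row 1; 6 appends to row 2. P = [[1, 4], [2, 6], [5]].
Insert 3: 3 bumps 4 from row 1; 4 bumps 6 from row 2; 6 appends to row 3. P = [[1, 3], [2, 4], [5, 6]].

So P = [[1, 3], [2, 4], [5, 6]].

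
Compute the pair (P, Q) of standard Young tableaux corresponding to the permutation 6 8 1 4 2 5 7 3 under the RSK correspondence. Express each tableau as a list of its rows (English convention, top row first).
P = [[1, 2, 3, 7], [4, 5], [6, 8]], Q = [[1, 2, 6, 7], [3, 4], [5, 8]]

Insert each entry of the permutation into P by Schensted row insertion, recording in Q the position of each new cell.

Insert 6: appended to row 1. P = [[6]], Q = [[1]].
Insert 8: appended to row 1. P = [[6, 8]], Q = [[1, 2]].
Insert 1: 1 bumps 6 from row 1; 6 starts row 2. P = [[1, 8], [6]], Q = [[1, 2], [3]].
Insert 4: 4 bumps 8 from row 1; 8 appends to row 2. P = [[1, 4], [6, 8]], Q = [[1, 2], [3, 4]].
Insert 2: 2 bumps 4 from row 1; 4 bumps 6 from row 2; 6 starts row 3. P = [[1, 2], [4, 8], [6]], Q = [[1, 2], [3, 4], [5]].
Insert 5: appended to row 1. P = [[1, 2, 5], [4, 8], [6]], Q = [[1, 2, 6], [3, 4], [5]].
Insert 7: appended to row 1. P = [[1, 2, 5, 7], [4, 8], [6]], Q = [[1, 2, 6, 7], [3, 4], [5]].
Insert 3: 3 bumps 5 from row 1; 5 bumps 8 from row 2; 8 appends to row 3. P = [[1, 2, 3, 7], [4, 5], [6, 8]], Q = [[1, 2, 6, 7], [3, 4], [5, 8]].

So P = [[1, 2, 3, 7], [4, 5], [6, 8]], Q = [[1, 2, 6, 7], [3, 4], [5, 8]].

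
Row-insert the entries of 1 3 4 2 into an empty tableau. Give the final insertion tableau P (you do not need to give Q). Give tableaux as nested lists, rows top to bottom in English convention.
P = [[1, 2, 4], [3]]

After inserting 1: P = [[1]].
After inserting 3: P = [[1, 3]].
After inserting 4: P = [[1, 3, 4]].
After inserting 2: P = [[1, 2, 4], [3]].

So P = [[1, 2, 4], [3]].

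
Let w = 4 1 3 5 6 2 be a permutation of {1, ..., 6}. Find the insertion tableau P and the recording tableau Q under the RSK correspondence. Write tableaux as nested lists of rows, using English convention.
Insert each entry of the permutation into P by Schensted row insertion, recording in Q the position of each new cell.

Insert 4: appended to row 1. P = [[4]].
Insert 1: 1 bumps 4 from row 1; 4 starts row 2. P = [[1], [4]].
Insert 3: appended to row 1. P = [[1, 3], [4]].
Insert 5: appended to row 1. P = [[1, 3, 5], [4]].
Insert 6: appended to row 1. P = [[1, 3, 5, 6], [4]].
Insert 2: 2 bumps 3 from row 1; 3 bumps 4 from row 2; 4 starts row 3. P = [[1, 2, 5, 6], [3], [4]].

So P = [[1, 2, 5, 6], [3], [4]], Q = [[1, 3, 4, 5], [2], [6]].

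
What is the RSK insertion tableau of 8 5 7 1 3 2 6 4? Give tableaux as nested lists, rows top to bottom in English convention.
P = [[1, 2, 4], [3, 6], [5, 7], [8]]

Insert 8: appended to row 1. P = [[8]].
Insert 5: 5 bumps 8 from row 1; 8 starts row 2. P = [[5], [8]].
Insert 7: appended to row 1. P = [[5, 7], [8]].
Insert 1: 1 bumps 5 from row 1; 5 bumps 8 from row 2; 8 starts row 3. P = [[1, 7], [5], [8]].
Insert 3: 3 bumps 7 from row 1; 7 appends to row 2. P = [[1, 3], [5, 7], [8]].
Insert 2: 2 bumps 3 from row 1; 3 bumps 5 from row 2; 5 bumps 8 from row 3; 8 starts row 4. P = [[1, 2], [3, 7], [5], [8]].
Insert 6: appended to row 1. P = [[1, 2, 6], [3, 7], [5], [8]].
Insert 4: 4 bumps 6 from row 1; 6 bumps 7 from row 2; 7 appends to row 3. P = [[1, 2, 4], [3, 6], [5, 7], [8]].

So P = [[1, 2, 4], [3, 6], [5, 7], [8]].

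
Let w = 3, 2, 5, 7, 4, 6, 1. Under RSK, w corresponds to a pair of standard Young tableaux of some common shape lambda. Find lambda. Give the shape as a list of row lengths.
[3, 3, 1]

Row-insert each entry into an empty tableau.

After inserting 3: P = [[3]].
After inserting 2: P = [[2], [3]].
After inserting 5: P = [[2, 5], [3]].
After inserting 7: P = [[2, 5, 7], [3]].
After inserting 4: P = [[2, 4, 7], [3, 5]].
After inserting 6: P = [[2, 4, 6], [3, 5, 7]].
After inserting 1: P = [[1, 4, 6], [2, 5, 7], [3]].

The final insertion tableau P = [[1, 4, 6], [2, 5, 7], [3]] has shape [3, 3, 1].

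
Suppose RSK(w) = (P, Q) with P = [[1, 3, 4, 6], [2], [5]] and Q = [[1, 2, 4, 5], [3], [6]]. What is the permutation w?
Reverse the RSK construction: for i from n down to 1, find the cell of Q containing i, remove the entry at that cell from P, and reverse-bump it up through P; the value ejected from row 1 is w(i).

Step i=6: Q has 6 at row 3, column 1; remove 5 from row 3 of P and reverse-bump: 5 enters row 2 and ejects 2; 2 enters row 1 and ejects 1. So w(6) = 1. P is now [[2, 3, 4, 6], [5]].
Step i=5: Q has 5 at row 1, column 4; remove that cell from P, ejecting 6. So w(5) = 6. P is now [[2, 3, 4], [5]].
Step i=4: Q has 4 at row 1, column 3; remove that cell from P, ejecting 4. So w(4) = 4. P is now [[2, 3], [5]].
Step i=3: Q has 3 at row 2, column 1; remove 5 from row 2 of P and reverse-bump: 5 enters row 1 and ejects 3. So w(3) = 3. P is now [[2, 5]].
Step i=2: Q has 2 at row 1, column 2; remove that cell from P, ejecting 5. So w(2) = 5. P is now [[2]].
Step i=1: Q has 1 at row 1, column 1; remove that cell from P, ejecting 2. So w(1) = 2. P is now [].

So w = 2 5 3 4 6 1.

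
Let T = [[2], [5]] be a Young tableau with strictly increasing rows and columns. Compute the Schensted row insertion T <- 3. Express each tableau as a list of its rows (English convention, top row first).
[[2, 3], [5]]

3 is larger than every entry of row 1, so it is appended to row 1. The new tableau is [[2, 3], [5]].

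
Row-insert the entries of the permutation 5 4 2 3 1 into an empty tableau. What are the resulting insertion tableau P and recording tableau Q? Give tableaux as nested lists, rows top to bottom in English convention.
P = [[1, 3], [2], [4], [5]], Q = [[1, 4], [2], [3], [5]]

Insert each entry of the permutation into P by Schensted row insertion, recording in Q the position of each new cell.

Insert 5: appended to row 1. P = [[5]].
Insert 4: 4 bumps 5 from row 1; 5 starts row 2. P = [[4], [5]].
Insert 2: 2 bumps 4 from row 1; 4 bumps 5 from row 2; 5 starts row 3. P = [[2], [4], [5]].
Insert 3: appended to row 1. P = [[2, 3], [4], [5]].
Insert 1: 1 bumps 2 from row 1; 2 bumps 4 from row 2; 4 bumps 5 from row 3; 5 starts row 4. P = [[1, 3], [2], [4], [5]].

So P = [[1, 3], [2], [4], [5]], Q = [[1, 4], [2], [3], [5]].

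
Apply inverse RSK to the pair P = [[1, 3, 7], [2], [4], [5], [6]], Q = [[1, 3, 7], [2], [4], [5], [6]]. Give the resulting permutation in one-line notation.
Reverse RSK: for i = n, n-1, ..., 1, locate i in Q, remove the corresponding corner cell from P, and reverse-bump its entry up through P; the value ejected from row 1 is w(i).

So w = 6 2 5 4 3 1 7.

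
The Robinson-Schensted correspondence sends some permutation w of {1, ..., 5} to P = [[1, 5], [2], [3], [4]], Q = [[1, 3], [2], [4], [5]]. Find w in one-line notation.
Reverse RSK: for i = n, n-1, ..., 1, locate i in Q, remove the corresponding corner cell from P, and reverse-bump its entry up through P; the value ejected from row 1 is w(i).

So w = 4 3 5 2 1.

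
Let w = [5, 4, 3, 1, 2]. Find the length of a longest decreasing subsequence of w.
4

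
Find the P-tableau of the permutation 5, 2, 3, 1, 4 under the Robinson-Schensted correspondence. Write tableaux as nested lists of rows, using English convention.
Insert 5: appended to row 1. P = [[5]].
Insert 2: 2 bumps 5 from row 1; 5 starts row 2. P = [[2], [5]].
Insert 3: appended to row 1. P = [[2, 3], [5]].
Insert 1: 1 bumps 2 from row 1; 2 bumps 5 from row 2; 5 starts row 3. P = [[1, 3], [2], [5]].
Insert 4: appended to row 1. P = [[1, 3, 4], [2], [5]].

So P = [[1, 3, 4], [2], [5]].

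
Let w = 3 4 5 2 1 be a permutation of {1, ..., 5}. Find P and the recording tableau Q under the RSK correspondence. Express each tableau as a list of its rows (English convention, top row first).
Insert each entry of the permutation into P by Schensted row insertion, recording in Q the position of each new cell.

Insert 3: appended to row 1. P = [[3]].
Insert 4: appended to row 1. P = [[3, 4]].
Insert 5: appended to row 1. P = [[3, 4, 5]].
Insert 2: 2 bumps 3 from row 1; 3 starts row 2. P = [[2, 4, 5], [3]].
Insert 1: 1 bumps 2 from row 1; 2 bumps 3 from row 2; 3 starts row 3. P = [[1, 4, 5], [2], [3]].

So P = [[1, 4, 5], [2], [3]], Q = [[1, 2, 3], [4], [5]].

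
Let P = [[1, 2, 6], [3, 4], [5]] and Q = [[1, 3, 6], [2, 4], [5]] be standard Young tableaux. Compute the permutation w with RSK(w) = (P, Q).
Reverse RSK: for i = n, n-1, ..., 1, locate i in Q, remove the corresponding corner cell from P, and reverse-bump its entry up through P; the value ejected from row 1 is w(i).

So w = 3 1 5 4 2 6.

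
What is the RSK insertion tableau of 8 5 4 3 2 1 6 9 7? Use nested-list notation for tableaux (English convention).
Insert 8: appended to row 1. P = [[8]].
Insert 5: 5 bumps 8 from row 1; 8 starts row 2. P = [[5], [8]].
Insert 4: 4 bumps 5 from row 1; 5 bumps 8 from row 2; 8 starts row 3. P = [[4], [5], [8]].
Insert 3: 3 bumps 4 from row 1; 4 bumps 5 from row 2; 5 bumps 8 from row 3; 8 starts row 4. P = [[3], [4], [5], [8]].
Insert 2: 2 bumps 3 from row 1; 3 bumps 4 from row 2; 4 bumps 5 from row 3; 5 bumps 8 from row 4; 8 starts row 5. P = [[2], [3], [4], [5], [8]].
Insert 1: 1 bumps 2 from row 1; 2 bumps 3 from row 2; 3 bumps 4 from row 3; 4 bumps 5 from row 4; 5 bumps 8 from row 5; 8 starts row 6. P = [[1], [2], [3], [4], [5], [8]].
Insert 6: appended to row 1. P = [[1, 6], [2], [3], [4], [5], [8]].
Insert 9: appended to row 1. P = [[1, 6, 9], [2], [3], [4], [5], [8]].
Insert 7: 7 bumps 9 from row 1; 9 appends to row 2. P = [[1, 6, 7], [2, 9], [3], [4], [5], [8]].

So P = [[1, 6, 7], [2, 9], [3], [4], [5], [8]].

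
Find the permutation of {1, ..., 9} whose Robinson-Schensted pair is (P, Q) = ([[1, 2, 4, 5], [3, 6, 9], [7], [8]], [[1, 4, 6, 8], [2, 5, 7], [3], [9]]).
Reverse the RSK construction: for i from n down to 1, find the cell of Q containing i, remove the entry at that cell from P, and reverse-bump it up through P; the value ejected from row 1 is w(i).

Step i=9: Q has 9 at row 4, column 1; remove 8 from row 4 of P and reverse-bump: 8 enters row 3 and ejects 7; 7 enters row 2 and ejects 6; 6 enters row 1 and ejects 5. So w(9) = 5. P is now [[1, 2, 4, 6], [3, 7, 9], [8]].
Step i=8: Q has 8 at row 1, column 4; remove that cell from P, ejecting 6. So w(8) = 6. P is now [[1, 2, 4], [3, 7, 9], [8]].
Step i=7: Q has 7 at row 2, column 3; remove 9 from row 2 of P and reverse-bump: 9 enters row 1 and ejects 4. So w(7) = 4. P is now [[1, 2, 9], [3, 7], [8]].
Step i=6: Q has 6 at row 1, column 3; remove that cell from P, ejecting 9. So w(6) = 9. P is now [[1, 2], [3, 7], [8]].
Step i=5: Q has 5 at row 2, column 2; remove 7 from row 2 of P and reverse-bump: 7 enters row 1 and ejects 2. So w(5) = 2. P is now [[1, 7], [3], [8]].
Step i=4: Q has 4 at row 1, column 2; remove that cell from P, ejecting 7. So w(4) = 7. P is now [[1], [3], [8]].
Step i=3: Q has 3 at row 3, column 1; remove 8 from row 3 of P and reverse-bump: 8 enters row 2 and ejects 3; 3 enters row 1 and ejects 1. So w(3) = 1. P is now [[3], [8]].
Step i=2: Q has 2 at row 2, column 1; remove 8 from row 2 of P and reverse-bump: 8 enters row 1 and ejects 3. So w(2) = 3. P is now [[8]].
Step i=1: Q has 1 at row 1, column 1; remove that cell from P, ejecting 8. So w(1) = 8. P is now [].

So w = 8 3 1 7 2 9 4 6 5.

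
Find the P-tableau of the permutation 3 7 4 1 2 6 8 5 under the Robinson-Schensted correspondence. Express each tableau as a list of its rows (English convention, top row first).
Insert 3: appended to row 1. P = [[3]].
Insert 7: appended to row 1. P = [[3, 7]].
Insert 4: 4 bumps 7 from row 1; 7 starts row 2. P = [[3, 4], [7]].
Insert 1: 1 bumps 3 from row 1; 3 bumps 7 from row 2; 7 starts row 3. P = [[1, 4], [3], [7]].
Insert 2: 2 bumps 4 from row 1; 4 appends to row 2. P = [[1, 2], [3, 4], [7]].
Insert 6: appended to row 1. P = [[1, 2, 6], [3, 4], [7]].
Insert 8: appended to row 1. P = [[1, 2, 6, 8], [3, 4], [7]].
Insert 5: 5 bumps 6 from row 1; 6 appends to row 2. P = [[1, 2, 5, 8], [3, 4, 6], [7]].

So P = [[1, 2, 5, 8], [3, 4, 6], [7]].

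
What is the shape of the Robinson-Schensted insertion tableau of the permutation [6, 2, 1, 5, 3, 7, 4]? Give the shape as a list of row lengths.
[3, 3, 1]

Row-insert each entry into an empty tableau.

After inserting 6: P = [[6]].
After inserting 2: P = [[2], [6]].
After inserting 1: P = [[1], [2], [6]].
After inserting 5: P = [[1, 5], [2], [6]].
After inserting 3: P = [[1, 3], [2, 5], [6]].
After inserting 7: P = [[1, 3, 7], [2, 5], [6]].
After inserting 4: P = [[1, 3, 4], [2, 5, 7], [6]].

The final insertion tableau P = [[1, 3, 4], [2, 5, 7], [6]] has shape [3, 3, 1].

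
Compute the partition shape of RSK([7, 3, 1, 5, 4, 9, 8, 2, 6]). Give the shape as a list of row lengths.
[3, 3, 2, 1]

Row-insert each entry into an empty tableau.

After inserting 7: P = [[7]].
After inserting 3: P = [[3], [7]].
After inserting 1: P = [[1], [3], [7]].
After inserting 5: P = [[1, 5], [3], [7]].
After inserting 4: P = [[1, 4], [3, 5], [7]].
After inserting 9: P = [[1, 4, 9], [3, 5], [7]].
After inserting 8: P = [[1, 4, 8], [3, 5, 9], [7]].
After inserting 2: P = [[1, 2, 8], [3, 4, 9], [5], [7]].
After inserting 6: P = [[1, 2, 6], [3, 4, 8], [5, 9], [7]].

The final insertion tableau P = [[1, 2, 6], [3, 4, 8], [5, 9], [7]] has shape [3, 3, 2, 1].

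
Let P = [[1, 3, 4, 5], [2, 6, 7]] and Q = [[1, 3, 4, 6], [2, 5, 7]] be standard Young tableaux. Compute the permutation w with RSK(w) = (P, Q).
Reverse RSK: for i = n, n-1, ..., 1, locate i in Q, remove the corresponding corner cell from P, and reverse-bump its entry up through P; the value ejected from row 1 is w(i).

So w = 2 1 3 6 4 7 5.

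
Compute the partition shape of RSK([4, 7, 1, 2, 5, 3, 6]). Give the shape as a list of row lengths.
[4, 2, 1]

Row-insert each entry into an empty tableau.

After inserting 4: P = [[4]].
After inserting 7: P = [[4, 7]].
After inserting 1: P = [[1, 7], [4]].
After inserting 2: P = [[1, 2], [4, 7]].
After inserting 5: P = [[1, 2, 5], [4, 7]].
After inserting 3: P = [[1, 2, 3], [4, 5], [7]].
After inserting 6: P = [[1, 2, 3, 6], [4, 5], [7]].

The final insertion tableau P = [[1, 2, 3, 6], [4, 5], [7]] has shape [4, 2, 1].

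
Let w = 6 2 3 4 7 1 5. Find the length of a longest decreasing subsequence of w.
3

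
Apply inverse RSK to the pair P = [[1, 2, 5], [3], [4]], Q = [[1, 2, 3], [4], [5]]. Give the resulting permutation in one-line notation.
Reverse the RSK construction: for i from n down to 1, find the cell of Q containing i, remove the entry at that cell from P, and reverse-bump it up through P; the value ejected from row 1 is w(i).

Step i=5: Q has 5 at row 3, column 1; remove 4 from row 3 of P and reverse-bump: 4 enters row 2 and ejects 3; 3 enters row 1 and ejects 2. So w(5) = 2. P is now [[1, 3, 5], [4]].
Step i=4: Q has 4 at row 2, column 1; remove 4 from row 2 of P and reverse-bump: 4 enters row 1 and ejects 3. So w(4) = 3. P is now [[1, 4, 5]].
Step i=3: Q has 3 at row 1, column 3; remove that cell from P, ejecting 5. So w(3) = 5. P is now [[1, 4]].
Step i=2: Q has 2 at row 1, column 2; remove that cell from P, ejecting 4. So w(2) = 4. P is now [[1]].
Step i=1: Q has 1 at row 1, column 1; remove that cell from P, ejecting 1. So w(1) = 1. P is now [].

So w = 1 4 5 3 2.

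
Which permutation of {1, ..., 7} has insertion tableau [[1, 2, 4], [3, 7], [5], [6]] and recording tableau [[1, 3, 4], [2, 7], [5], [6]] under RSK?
6 1 5 7 3 2 4

Reverse the RSK construction: for i from n down to 1, find the cell of Q containing i, remove the entry at that cell from P, and reverse-bump it up through P; the value ejected from row 1 is w(i).

Step i=7: Q has 7 at row 2, column 2; remove 7 from row 2 of P and reverse-bump: 7 enters row 1 and ejects 4. So w(7) = 4. P is now [[1, 2, 7], [3], [5], [6]].
Step i=6: Q has 6 at row 4, column 1; remove 6 from row 4 of P and reverse-bump: 6 enters row 3 and ejects 5; 5 enters row 2 and ejects 3; 3 enters row 1 and ejects 2. So w(6) = 2. P is now [[1, 3, 7], [5], [6]].
Step i=5: Q has 5 at row 3, column 1; remove 6 from row 3 of P and reverse-bump: 6 enters row 2 and ejects 5; 5 enters row 1 and ejects 3. So w(5) = 3. P is now [[1, 5, 7], [6]].
Step i=4: Q has 4 at row 1, column 3; remove that cell from P, ejecting 7. So w(4) = 7. P is now [[1, 5], [6]].
Step i=3: Q has 3 at row 1, column 2; remove that cell from P, ejecting 5. So w(3) = 5. P is now [[1], [6]].
Step i=2: Q has 2 at row 2, column 1; remove 6 from row 2 of P and reverse-bump: 6 enters row 1 and ejects 1. So w(2) = 1. P is now [[6]].
Step i=1: Q has 1 at row 1, column 1; remove that cell from P, ejecting 6. So w(1) = 6. P is now [].

So w = 6 1 5 7 3 2 4.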